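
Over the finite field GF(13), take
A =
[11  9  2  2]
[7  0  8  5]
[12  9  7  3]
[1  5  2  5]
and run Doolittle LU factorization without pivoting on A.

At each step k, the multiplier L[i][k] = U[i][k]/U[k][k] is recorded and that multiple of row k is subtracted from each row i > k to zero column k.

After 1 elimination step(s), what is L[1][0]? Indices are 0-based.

L[1][0] = 3

Step 1: pivot at (0,0) is 11.
  row1 ← row1 − (3)·row0  ⇒  L[1][0]=3, U row1=(0, 12, 2, 12)
  row2 ← row2 − (7)·row0  ⇒  L[2][0]=7, U row2=(0, 11, 6, 2)
  row3 ← row3 − (6)·row0  ⇒  L[3][0]=6, U row3=(0, 3, 3, 6)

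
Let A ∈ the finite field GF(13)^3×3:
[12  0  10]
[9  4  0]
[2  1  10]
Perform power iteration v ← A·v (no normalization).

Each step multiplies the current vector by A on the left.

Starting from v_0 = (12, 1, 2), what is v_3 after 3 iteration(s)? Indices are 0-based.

v_0 = (12, 1, 2).
v_1 = A·v_0 = (8, 8, 6).
v_2 = A·v_1 = (0, 0, 6).
v_3 = A·v_2 = (8, 0, 8).

v_3 = (8, 0, 8)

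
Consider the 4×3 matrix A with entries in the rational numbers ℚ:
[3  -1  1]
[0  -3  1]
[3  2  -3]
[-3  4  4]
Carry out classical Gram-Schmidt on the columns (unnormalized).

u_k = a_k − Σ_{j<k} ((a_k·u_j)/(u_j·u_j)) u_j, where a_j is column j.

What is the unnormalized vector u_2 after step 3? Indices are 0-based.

u_2 = (3, 1, -1, 2)

Step 1: u_0 = a_0 = (3, 0, 3, -3).
Step 2: u_1 = a_1 − (-1/3)·u_0 = (0, -3, 3, 3).
Step 3: u_2 = a_2 − (-2/3)·u_0 − (0)·u_1 = (3, 1, -1, 2).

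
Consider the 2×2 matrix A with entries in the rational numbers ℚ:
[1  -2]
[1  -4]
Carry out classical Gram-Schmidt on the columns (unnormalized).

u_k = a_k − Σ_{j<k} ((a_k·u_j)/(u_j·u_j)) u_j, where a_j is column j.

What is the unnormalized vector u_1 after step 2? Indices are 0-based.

Step 1: u_0 = a_0 = (1, 1).
Step 2: u_1 = a_1 − (-3)·u_0 = (1, -1).

u_1 = (1, -1)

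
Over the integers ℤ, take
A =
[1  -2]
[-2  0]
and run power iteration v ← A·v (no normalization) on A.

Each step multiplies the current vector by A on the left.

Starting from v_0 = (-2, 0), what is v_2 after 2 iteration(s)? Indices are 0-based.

v_0 = (-2, 0).
v_1 = A·v_0 = (-2, 4).
v_2 = A·v_1 = (-10, 4).

v_2 = (-10, 4)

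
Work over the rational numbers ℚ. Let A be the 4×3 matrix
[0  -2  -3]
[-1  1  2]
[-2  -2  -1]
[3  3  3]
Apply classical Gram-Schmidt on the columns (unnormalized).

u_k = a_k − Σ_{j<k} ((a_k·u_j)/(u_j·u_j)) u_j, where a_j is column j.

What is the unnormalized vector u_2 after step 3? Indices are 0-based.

u_2 = (-2/27, -2/27, 19/27, 4/9)

Step 1: u_0 = a_0 = (0, -1, -2, 3).
Step 2: u_1 = a_1 − (6/7)·u_0 = (-2, 13/7, -2/7, 3/7).
Step 3: u_2 = a_2 − (9/14)·u_0 − (79/54)·u_1 = (-2/27, -2/27, 19/27, 4/9).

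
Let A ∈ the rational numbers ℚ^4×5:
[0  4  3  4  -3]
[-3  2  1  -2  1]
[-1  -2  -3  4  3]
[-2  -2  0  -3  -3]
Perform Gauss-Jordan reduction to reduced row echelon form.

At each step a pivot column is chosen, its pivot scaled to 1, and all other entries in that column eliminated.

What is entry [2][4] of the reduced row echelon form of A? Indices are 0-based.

pivot(0,0): swap R0↔R1
pivot(0,0)=-3: scale R0 → (1, -2/3, -1/3, 2/3, -1/3)
  clear (2,0): R2 −= (-1)R0 → (0, -8/3, -10/3, 14/3, 8/3)
  clear (3,0): R3 −= (-2)R0 → (0, -10/3, -2/3, -5/3, -11/3)
pivot(1,1)=4: scale R1 → (0, 1, 3/4, 1, -3/4)
  clear (0,1): R0 −= (-2/3)R1 → (1, 0, 1/6, 4/3, -5/6)
  clear (2,1): R2 −= (-8/3)R1 → (0, 0, -4/3, 22/3, 2/3)
  clear (3,1): R3 −= (-10/3)R1 → (0, 0, 11/6, 5/3, -37/6)
pivot(2,2)=-4/3: scale R2 → (0, 0, 1, -11/2, -1/2)
  clear (0,2): R0 −= (1/6)R2 → (1, 0, 0, 9/4, -3/4)
  clear (1,2): R1 −= (3/4)R2 → (0, 1, 0, 41/8, -3/8)
  clear (3,2): R3 −= (11/6)R2 → (0, 0, 0, 47/4, -21/4)
pivot(3,3)=47/4: scale R3 → (0, 0, 0, 1, -21/47)
  clear (0,3): R0 −= (9/4)R3 → (1, 0, 0, 0, 12/47)
  clear (1,3): R1 −= (41/8)R3 → (0, 1, 0, 0, 90/47)
  clear (2,3): R2 −= (-11/2)R3 → (0, 0, 1, 0, -139/47)

M[2][4] = -139/47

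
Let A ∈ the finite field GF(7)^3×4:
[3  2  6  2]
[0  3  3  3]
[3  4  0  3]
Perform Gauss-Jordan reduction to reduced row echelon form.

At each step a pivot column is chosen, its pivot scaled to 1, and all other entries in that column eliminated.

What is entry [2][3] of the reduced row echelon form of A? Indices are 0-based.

M[2][3] = 1

[1] R0 /= 3  ⇒  (1, 3, 2, 3)
     R2 -= 3·R0  ⇒  (0, 2, 1, 1)
[2] R1 /= 3  ⇒  (0, 1, 1, 1)
     R0 -= 3·R1  ⇒  (1, 0, 6, 0)
     R2 -= 2·R1  ⇒  (0, 0, 6, 6)
[3] R2 /= 6  ⇒  (0, 0, 1, 1)
     R0 -= 6·R2  ⇒  (1, 0, 0, 1)
     R1 -= 1·R2  ⇒  (0, 1, 0, 0)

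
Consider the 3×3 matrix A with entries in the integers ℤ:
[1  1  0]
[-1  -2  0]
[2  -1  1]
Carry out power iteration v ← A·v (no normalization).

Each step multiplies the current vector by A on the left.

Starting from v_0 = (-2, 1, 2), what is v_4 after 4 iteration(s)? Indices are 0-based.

v_4 = (-1, 2, -7)

v_0 = (-2, 1, 2).
v_1 = A·v_0 = (-1, 0, -3).
v_2 = A·v_1 = (-1, 1, -5).
v_3 = A·v_2 = (0, -1, -8).
v_4 = A·v_3 = (-1, 2, -7).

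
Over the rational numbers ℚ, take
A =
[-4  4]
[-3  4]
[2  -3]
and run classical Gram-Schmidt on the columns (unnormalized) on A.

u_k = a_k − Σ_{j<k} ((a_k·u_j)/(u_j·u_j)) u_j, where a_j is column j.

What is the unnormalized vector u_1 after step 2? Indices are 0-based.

u_1 = (-20/29, 14/29, -19/29)

Step 1: u_0 = a_0 = (-4, -3, 2).
Step 2: u_1 = a_1 − (-34/29)·u_0 = (-20/29, 14/29, -19/29).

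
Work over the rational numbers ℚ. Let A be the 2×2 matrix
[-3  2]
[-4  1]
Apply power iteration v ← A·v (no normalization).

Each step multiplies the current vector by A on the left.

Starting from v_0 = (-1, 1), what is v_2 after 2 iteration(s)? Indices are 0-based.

v_2 = (-5, -15)

v_0 = (-1, 1).
v_1 = A·v_0 = (5, 5).
v_2 = A·v_1 = (-5, -15).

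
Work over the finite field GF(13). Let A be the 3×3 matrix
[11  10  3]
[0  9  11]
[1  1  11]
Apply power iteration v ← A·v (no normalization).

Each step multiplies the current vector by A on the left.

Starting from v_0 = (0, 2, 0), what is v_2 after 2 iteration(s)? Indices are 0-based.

v_2 = (3, 2, 8)

v_0 = (0, 2, 0).
v_1 = A·v_0 = (7, 5, 2).
v_2 = A·v_1 = (3, 2, 8).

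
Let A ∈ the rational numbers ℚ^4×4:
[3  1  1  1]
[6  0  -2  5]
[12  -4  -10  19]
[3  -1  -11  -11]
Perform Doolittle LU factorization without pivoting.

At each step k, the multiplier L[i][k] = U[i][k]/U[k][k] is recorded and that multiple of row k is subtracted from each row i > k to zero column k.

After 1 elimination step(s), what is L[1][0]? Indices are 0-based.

k=0: U[0][0]=3
  eliminate (1,0): mult=2, new row 1: (0, -2, -4, 3); set L[1][0]=2
  eliminate (2,0): mult=4, new row 2: (0, -8, -14, 15); set L[2][0]=4
  eliminate (3,0): mult=1, new row 3: (0, -2, -12, -12); set L[3][0]=1

L[1][0] = 2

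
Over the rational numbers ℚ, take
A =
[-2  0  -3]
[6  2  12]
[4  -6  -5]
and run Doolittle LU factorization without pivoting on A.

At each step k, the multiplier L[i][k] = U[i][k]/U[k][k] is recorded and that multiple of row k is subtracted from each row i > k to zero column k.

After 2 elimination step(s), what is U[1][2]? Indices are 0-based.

[col 0] pivot -2
  R1 -= -3*R0 → (0, 2, 3)  (L[1][0] := -3)
  R2 -= -2*R0 → (0, -6, -11)  (L[2][0] := -2)
[col 1] pivot 2
  R2 -= -3*R1 → (0, 0, -2)  (L[2][1] := -3)

U[1][2] = 3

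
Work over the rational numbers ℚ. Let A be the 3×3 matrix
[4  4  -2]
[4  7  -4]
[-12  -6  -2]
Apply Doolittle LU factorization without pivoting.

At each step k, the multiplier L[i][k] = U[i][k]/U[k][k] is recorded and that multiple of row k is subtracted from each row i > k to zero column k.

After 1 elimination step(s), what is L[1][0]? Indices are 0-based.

Step 1: pivot at (0,0) is 4.
  row1 ← row1 − (1)·row0  ⇒  L[1][0]=1, U row1=(0, 3, -2)
  row2 ← row2 − (-3)·row0  ⇒  L[2][0]=-3, U row2=(0, 6, -8)

L[1][0] = 1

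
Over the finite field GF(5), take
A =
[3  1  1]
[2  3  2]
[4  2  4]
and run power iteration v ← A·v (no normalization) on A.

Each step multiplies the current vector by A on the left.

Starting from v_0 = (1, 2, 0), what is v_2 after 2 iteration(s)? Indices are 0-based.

v_2 = (1, 0, 3)

v_0 = (1, 2, 0).
v_1 = A·v_0 = (0, 3, 3).
v_2 = A·v_1 = (1, 0, 3).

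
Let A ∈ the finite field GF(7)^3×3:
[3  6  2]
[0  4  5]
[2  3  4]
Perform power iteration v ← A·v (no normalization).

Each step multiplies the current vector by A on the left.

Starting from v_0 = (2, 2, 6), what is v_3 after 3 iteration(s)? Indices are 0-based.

v_0 = (2, 2, 6).
v_1 = A·v_0 = (2, 3, 6).
v_2 = A·v_1 = (1, 0, 2).
v_3 = A·v_2 = (0, 3, 3).

v_3 = (0, 3, 3)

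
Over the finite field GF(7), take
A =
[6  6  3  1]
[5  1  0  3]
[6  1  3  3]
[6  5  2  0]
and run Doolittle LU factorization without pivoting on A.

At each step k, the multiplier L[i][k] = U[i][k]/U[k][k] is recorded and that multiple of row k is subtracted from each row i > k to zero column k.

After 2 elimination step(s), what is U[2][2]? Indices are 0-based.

[col 0] pivot 6
  R1 -= 2*R0 → (0, 3, 1, 1)  (L[1][0] := 2)
  R2 -= 1*R0 → (0, 2, 0, 2)  (L[2][0] := 1)
  R3 -= 1*R0 → (0, 6, 6, 6)  (L[3][0] := 1)
[col 1] pivot 3
  R2 -= 3*R1 → (0, 0, 4, 6)  (L[2][1] := 3)
  R3 -= 2*R1 → (0, 0, 4, 4)  (L[3][1] := 2)

U[2][2] = 4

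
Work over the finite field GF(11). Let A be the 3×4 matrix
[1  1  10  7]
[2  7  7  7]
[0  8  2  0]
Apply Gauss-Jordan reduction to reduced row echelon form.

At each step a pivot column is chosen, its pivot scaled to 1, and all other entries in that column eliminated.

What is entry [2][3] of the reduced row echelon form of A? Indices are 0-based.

step 1: normalize row 0 (÷1) = (1, 1, 10, 7)
  row 1: subtract 2×row0 = (0, 5, 9, 4)
step 2: normalize row 1 (÷5) = (0, 1, 4, 3)
  row 0: subtract 1×row1 = (1, 0, 6, 4)
  row 2: subtract 8×row1 = (0, 0, 3, 9)
step 3: normalize row 2 (÷3) = (0, 0, 1, 3)
  row 0: subtract 6×row2 = (1, 0, 0, 8)
  row 1: subtract 4×row2 = (0, 1, 0, 2)

M[2][3] = 3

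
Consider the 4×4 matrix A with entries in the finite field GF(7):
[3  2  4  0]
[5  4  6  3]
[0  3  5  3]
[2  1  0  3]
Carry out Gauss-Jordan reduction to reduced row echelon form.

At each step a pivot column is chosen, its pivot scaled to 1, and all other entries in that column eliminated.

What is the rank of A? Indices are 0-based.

step 1: normalize row 0 (÷3) = (1, 3, 6, 0)
  row 1: subtract 5×row0 = (0, 3, 4, 3)
  row 3: subtract 2×row0 = (0, 2, 2, 3)
step 2: normalize row 1 (÷3) = (0, 1, 6, 1)
  row 0: subtract 3×row1 = (1, 0, 2, 4)
  row 2: subtract 3×row1 = (0, 0, 1, 0)
  row 3: subtract 2×row1 = (0, 0, 4, 1)
step 3: normalize row 2 (÷1) = (0, 0, 1, 0)
  row 0: subtract 2×row2 = (1, 0, 0, 4)
  row 1: subtract 6×row2 = (0, 1, 0, 1)
  row 3: subtract 4×row2 = (0, 0, 0, 1)
step 4: normalize row 3 (÷1) = (0, 0, 0, 1)
  row 0: subtract 4×row3 = (1, 0, 0, 0)
  row 1: subtract 1×row3 = (0, 1, 0, 0)

rank = 4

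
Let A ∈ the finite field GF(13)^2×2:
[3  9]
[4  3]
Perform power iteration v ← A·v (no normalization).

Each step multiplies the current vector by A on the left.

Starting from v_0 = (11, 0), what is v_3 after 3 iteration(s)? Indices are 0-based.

v_3 = (0, 3)

v_0 = (11, 0).
v_1 = A·v_0 = (7, 5).
v_2 = A·v_1 = (1, 4).
v_3 = A·v_2 = (0, 3).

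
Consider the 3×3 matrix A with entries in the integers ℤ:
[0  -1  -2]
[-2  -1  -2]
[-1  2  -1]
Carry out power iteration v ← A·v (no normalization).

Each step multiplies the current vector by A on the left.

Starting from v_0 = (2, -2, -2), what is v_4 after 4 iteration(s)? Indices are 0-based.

v_4 = (50, 46, -2)

v_0 = (2, -2, -2).
v_1 = A·v_0 = (6, 2, -4).
v_2 = A·v_1 = (6, -6, 2).
v_3 = A·v_2 = (2, -10, -20).
v_4 = A·v_3 = (50, 46, -2).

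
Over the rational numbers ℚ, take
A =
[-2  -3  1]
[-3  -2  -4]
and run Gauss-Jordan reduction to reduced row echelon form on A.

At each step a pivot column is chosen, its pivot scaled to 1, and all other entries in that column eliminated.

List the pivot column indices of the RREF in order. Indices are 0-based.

pivot columns: 0, 1

pivot(0,0)=-2: scale R0 → (1, 3/2, -1/2)
  clear (1,0): R1 −= (-3)R0 → (0, 5/2, -11/2)
pivot(1,1)=5/2: scale R1 → (0, 1, -11/5)
  clear (0,1): R0 −= (3/2)R1 → (1, 0, 14/5)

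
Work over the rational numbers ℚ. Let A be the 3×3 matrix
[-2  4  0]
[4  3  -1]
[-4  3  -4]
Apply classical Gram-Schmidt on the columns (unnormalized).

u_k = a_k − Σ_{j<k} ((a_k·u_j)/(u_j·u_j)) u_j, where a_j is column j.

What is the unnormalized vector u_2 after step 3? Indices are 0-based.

u_2 = (294/145, -49/58, -539/290)

Step 1: u_0 = a_0 = (-2, 4, -4).
Step 2: u_1 = a_1 − (-2/9)·u_0 = (32/9, 35/9, 19/9).
Step 3: u_2 = a_2 − (1/3)·u_0 − (-111/290)·u_1 = (294/145, -49/58, -539/290).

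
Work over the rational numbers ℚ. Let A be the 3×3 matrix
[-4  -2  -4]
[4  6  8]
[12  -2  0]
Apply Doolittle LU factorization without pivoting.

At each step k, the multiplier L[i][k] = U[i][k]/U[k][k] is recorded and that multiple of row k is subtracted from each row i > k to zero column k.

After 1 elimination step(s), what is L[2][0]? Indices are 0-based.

Step 1: pivot at (0,0) is -4.
  row1 ← row1 − (-1)·row0  ⇒  L[1][0]=-1, U row1=(0, 4, 4)
  row2 ← row2 − (-3)·row0  ⇒  L[2][0]=-3, U row2=(0, -8, -12)

L[2][0] = -3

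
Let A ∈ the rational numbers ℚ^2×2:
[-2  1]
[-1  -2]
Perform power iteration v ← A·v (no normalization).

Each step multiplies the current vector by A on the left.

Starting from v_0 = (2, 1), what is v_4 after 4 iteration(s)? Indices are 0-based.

v_4 = (-38, 41)

v_0 = (2, 1).
v_1 = A·v_0 = (-3, -4).
v_2 = A·v_1 = (2, 11).
v_3 = A·v_2 = (7, -24).
v_4 = A·v_3 = (-38, 41).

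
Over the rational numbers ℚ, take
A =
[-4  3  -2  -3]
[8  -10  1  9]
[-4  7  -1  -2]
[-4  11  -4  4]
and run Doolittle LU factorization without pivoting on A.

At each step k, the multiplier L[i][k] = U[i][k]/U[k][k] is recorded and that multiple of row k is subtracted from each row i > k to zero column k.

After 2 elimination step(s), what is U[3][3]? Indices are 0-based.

U[3][3] = 13

Step 1: pivot at (0,0) is -4.
  row1 ← row1 − (-2)·row0  ⇒  L[1][0]=-2, U row1=(0, -4, -3, 3)
  row2 ← row2 − (1)·row0  ⇒  L[2][0]=1, U row2=(0, 4, 1, 1)
  row3 ← row3 − (1)·row0  ⇒  L[3][0]=1, U row3=(0, 8, -2, 7)
Step 2: pivot at (1,1) is -4.
  row2 ← row2 − (-1)·row1  ⇒  L[2][1]=-1, U row2=(0, 0, -2, 4)
  row3 ← row3 − (-2)·row1  ⇒  L[3][1]=-2, U row3=(0, 0, -8, 13)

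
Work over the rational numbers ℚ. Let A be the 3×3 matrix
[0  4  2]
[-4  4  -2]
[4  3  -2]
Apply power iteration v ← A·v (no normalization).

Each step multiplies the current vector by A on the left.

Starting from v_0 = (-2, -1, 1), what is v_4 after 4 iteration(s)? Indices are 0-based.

v_0 = (-2, -1, 1).
v_1 = A·v_0 = (-2, 2, -13).
v_2 = A·v_1 = (-18, 42, 24).
v_3 = A·v_2 = (216, 192, 6).
v_4 = A·v_3 = (780, -108, 1428).

v_4 = (780, -108, 1428)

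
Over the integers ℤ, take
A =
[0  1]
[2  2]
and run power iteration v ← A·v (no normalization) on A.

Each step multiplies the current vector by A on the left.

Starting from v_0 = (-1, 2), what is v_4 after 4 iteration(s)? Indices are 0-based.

v_4 = (20, 56)

v_0 = (-1, 2).
v_1 = A·v_0 = (2, 2).
v_2 = A·v_1 = (2, 8).
v_3 = A·v_2 = (8, 20).
v_4 = A·v_3 = (20, 56).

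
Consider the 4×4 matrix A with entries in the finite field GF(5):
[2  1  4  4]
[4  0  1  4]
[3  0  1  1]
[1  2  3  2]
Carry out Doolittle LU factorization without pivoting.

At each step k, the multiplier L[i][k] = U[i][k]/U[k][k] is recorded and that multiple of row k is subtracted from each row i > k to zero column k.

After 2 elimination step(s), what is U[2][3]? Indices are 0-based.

U[2][3] = 3

[col 0] pivot 2
  R1 -= 2*R0 → (0, 3, 3, 1)  (L[1][0] := 2)
  R2 -= 4*R0 → (0, 1, 0, 0)  (L[2][0] := 4)
  R3 -= 3*R0 → (0, 4, 1, 0)  (L[3][0] := 3)
[col 1] pivot 3
  R2 -= 2*R1 → (0, 0, 4, 3)  (L[2][1] := 2)
  R3 -= 3*R1 → (0, 0, 2, 2)  (L[3][1] := 3)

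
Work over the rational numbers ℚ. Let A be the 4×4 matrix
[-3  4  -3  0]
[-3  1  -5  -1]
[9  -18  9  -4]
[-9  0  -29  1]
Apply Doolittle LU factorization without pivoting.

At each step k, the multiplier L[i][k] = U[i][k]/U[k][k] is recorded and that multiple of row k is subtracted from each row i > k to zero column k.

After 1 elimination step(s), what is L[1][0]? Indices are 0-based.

k=0: U[0][0]=-3
  eliminate (1,0): mult=1, new row 1: (0, -3, -2, -1); set L[1][0]=1
  eliminate (2,0): mult=-3, new row 2: (0, -6, 0, -4); set L[2][0]=-3
  eliminate (3,0): mult=3, new row 3: (0, -12, -20, 1); set L[3][0]=3

L[1][0] = 1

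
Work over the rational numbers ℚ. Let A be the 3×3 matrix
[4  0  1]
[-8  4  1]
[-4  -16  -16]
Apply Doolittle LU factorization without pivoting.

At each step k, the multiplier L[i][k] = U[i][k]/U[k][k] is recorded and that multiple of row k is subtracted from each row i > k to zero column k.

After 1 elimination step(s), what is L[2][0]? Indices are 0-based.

[col 0] pivot 4
  R1 -= -2*R0 → (0, 4, 3)  (L[1][0] := -2)
  R2 -= -1*R0 → (0, -16, -15)  (L[2][0] := -1)

L[2][0] = -1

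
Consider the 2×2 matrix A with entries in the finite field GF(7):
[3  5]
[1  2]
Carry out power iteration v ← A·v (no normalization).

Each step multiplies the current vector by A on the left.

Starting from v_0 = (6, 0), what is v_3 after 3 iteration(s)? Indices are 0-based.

v_0 = (6, 0).
v_1 = A·v_0 = (4, 6).
v_2 = A·v_1 = (0, 2).
v_3 = A·v_2 = (3, 4).

v_3 = (3, 4)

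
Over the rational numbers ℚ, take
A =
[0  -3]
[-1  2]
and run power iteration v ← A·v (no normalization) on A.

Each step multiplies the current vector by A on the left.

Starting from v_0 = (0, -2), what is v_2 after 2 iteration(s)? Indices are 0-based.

v_2 = (12, -14)

v_0 = (0, -2).
v_1 = A·v_0 = (6, -4).
v_2 = A·v_1 = (12, -14).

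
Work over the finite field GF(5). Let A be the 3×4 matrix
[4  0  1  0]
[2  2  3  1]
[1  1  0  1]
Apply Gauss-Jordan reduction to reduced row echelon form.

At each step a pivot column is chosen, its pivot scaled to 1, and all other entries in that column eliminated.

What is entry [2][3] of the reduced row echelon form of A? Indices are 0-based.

step 1: normalize row 0 (÷4) = (1, 0, 4, 0)
  row 1: subtract 2×row0 = (0, 2, 0, 1)
  row 2: subtract 1×row0 = (0, 1, 1, 1)
step 2: normalize row 1 (÷2) = (0, 1, 0, 3)
  row 2: subtract 1×row1 = (0, 0, 1, 3)
step 3: normalize row 2 (÷1) = (0, 0, 1, 3)
  row 0: subtract 4×row2 = (1, 0, 0, 3)

M[2][3] = 3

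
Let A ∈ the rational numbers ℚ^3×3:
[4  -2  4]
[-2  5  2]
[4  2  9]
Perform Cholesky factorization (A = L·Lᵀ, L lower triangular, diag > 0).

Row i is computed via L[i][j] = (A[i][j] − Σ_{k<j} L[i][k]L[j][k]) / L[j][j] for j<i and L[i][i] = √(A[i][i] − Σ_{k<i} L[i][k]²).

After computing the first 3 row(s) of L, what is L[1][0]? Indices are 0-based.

L[1][0] = -1

Step 1: L[0][0] = √(4) = 2.
  L[1][0] = (-2) / L[0][0] = -1.
Step 2: L[1][1] = √(4) = 2.
  L[2][0] = (4) / L[0][0] = 2.
  L[2][1] = (4) / L[1][1] = 2.
Step 3: L[2][2] = √(1) = 1.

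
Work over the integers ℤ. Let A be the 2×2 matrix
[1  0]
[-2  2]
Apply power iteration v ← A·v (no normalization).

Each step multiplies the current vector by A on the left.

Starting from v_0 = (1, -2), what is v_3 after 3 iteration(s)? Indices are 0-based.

v_0 = (1, -2).
v_1 = A·v_0 = (1, -6).
v_2 = A·v_1 = (1, -14).
v_3 = A·v_2 = (1, -30).

v_3 = (1, -30)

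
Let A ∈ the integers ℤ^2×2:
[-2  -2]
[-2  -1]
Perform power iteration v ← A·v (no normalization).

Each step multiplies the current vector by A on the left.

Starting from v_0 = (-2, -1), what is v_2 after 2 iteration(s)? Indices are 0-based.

v_0 = (-2, -1).
v_1 = A·v_0 = (6, 5).
v_2 = A·v_1 = (-22, -17).

v_2 = (-22, -17)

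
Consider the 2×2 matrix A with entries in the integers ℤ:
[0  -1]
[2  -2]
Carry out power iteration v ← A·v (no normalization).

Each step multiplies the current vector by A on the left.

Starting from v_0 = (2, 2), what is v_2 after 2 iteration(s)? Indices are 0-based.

v_0 = (2, 2).
v_1 = A·v_0 = (-2, 0).
v_2 = A·v_1 = (0, -4).

v_2 = (0, -4)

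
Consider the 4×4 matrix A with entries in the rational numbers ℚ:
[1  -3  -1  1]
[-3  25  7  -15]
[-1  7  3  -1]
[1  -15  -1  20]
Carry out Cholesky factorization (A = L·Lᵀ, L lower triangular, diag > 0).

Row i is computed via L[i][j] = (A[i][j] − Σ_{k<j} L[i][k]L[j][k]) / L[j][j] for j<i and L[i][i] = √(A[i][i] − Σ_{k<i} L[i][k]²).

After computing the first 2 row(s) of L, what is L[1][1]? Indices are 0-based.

L[1][1] = 4

Step 1: L[0][0] = √(1) = 1.
  L[1][0] = (-3) / L[0][0] = -3.
Step 2: L[1][1] = √(16) = 4.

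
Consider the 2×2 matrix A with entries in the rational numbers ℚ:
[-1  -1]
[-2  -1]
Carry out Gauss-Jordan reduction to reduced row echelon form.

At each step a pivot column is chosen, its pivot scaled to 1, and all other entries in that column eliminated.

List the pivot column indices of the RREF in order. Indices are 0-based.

pivot columns: 0, 1

[1] R0 /= -1  ⇒  (1, 1)
     R1 -= -2·R0  ⇒  (0, 1)
[2] R1 /= 1  ⇒  (0, 1)
     R0 -= 1·R1  ⇒  (1, 0)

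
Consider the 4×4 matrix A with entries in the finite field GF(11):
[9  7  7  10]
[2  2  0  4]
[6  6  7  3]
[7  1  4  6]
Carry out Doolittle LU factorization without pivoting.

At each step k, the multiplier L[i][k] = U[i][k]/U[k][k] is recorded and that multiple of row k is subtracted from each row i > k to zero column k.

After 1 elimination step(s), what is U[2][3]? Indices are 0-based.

[col 0] pivot 9
  R1 -= 10*R0 → (0, 9, 7, 3)  (L[1][0] := 10)
  R2 -= 8*R0 → (0, 5, 6, 0)  (L[2][0] := 8)
  R3 -= 2*R0 → (0, 9, 1, 8)  (L[3][0] := 2)

U[2][3] = 0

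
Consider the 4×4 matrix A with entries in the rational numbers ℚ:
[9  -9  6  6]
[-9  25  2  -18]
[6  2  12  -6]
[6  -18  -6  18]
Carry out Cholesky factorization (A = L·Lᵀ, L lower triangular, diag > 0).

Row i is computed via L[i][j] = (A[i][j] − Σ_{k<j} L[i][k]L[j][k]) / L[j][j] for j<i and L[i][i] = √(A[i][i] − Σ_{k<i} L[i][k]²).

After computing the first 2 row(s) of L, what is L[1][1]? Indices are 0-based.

Step 1: L[0][0] = √(9) = 3.
  L[1][0] = (-9) / L[0][0] = -3.
Step 2: L[1][1] = √(16) = 4.

L[1][1] = 4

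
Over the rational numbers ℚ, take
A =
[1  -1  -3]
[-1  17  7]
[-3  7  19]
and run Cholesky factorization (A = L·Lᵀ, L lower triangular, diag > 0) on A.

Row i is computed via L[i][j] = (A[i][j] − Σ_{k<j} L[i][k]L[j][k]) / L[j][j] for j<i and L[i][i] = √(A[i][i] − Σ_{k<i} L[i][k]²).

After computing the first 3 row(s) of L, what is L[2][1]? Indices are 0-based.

Step 1: L[0][0] = √(1) = 1.
  L[1][0] = (-1) / L[0][0] = -1.
Step 2: L[1][1] = √(16) = 4.
  L[2][0] = (-3) / L[0][0] = -3.
  L[2][1] = (4) / L[1][1] = 1.
Step 3: L[2][2] = √(9) = 3.

L[2][1] = 1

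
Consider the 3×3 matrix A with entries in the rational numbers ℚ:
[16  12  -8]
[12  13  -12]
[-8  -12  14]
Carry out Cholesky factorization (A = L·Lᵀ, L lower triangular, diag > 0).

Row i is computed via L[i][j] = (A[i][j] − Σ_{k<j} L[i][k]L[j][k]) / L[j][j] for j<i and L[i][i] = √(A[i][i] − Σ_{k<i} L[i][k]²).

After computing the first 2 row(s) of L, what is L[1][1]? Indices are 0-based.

Step 1: L[0][0] = √(16) = 4.
  L[1][0] = (12) / L[0][0] = 3.
Step 2: L[1][1] = √(4) = 2.

L[1][1] = 2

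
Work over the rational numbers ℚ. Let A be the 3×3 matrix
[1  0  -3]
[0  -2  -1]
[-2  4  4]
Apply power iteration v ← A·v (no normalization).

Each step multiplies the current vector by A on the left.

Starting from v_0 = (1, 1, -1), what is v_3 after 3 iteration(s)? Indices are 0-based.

v_0 = (1, 1, -1).
v_1 = A·v_0 = (4, -1, -2).
v_2 = A·v_1 = (10, 4, -20).
v_3 = A·v_2 = (70, 12, -84).

v_3 = (70, 12, -84)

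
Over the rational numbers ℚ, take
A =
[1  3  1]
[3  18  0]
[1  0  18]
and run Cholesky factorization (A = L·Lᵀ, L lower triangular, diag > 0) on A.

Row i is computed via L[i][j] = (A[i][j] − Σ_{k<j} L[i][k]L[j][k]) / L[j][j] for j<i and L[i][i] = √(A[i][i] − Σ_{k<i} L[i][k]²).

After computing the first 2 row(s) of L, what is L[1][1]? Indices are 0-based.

L[1][1] = 3

Step 1: L[0][0] = √(1) = 1.
  L[1][0] = (3) / L[0][0] = 3.
Step 2: L[1][1] = √(9) = 3.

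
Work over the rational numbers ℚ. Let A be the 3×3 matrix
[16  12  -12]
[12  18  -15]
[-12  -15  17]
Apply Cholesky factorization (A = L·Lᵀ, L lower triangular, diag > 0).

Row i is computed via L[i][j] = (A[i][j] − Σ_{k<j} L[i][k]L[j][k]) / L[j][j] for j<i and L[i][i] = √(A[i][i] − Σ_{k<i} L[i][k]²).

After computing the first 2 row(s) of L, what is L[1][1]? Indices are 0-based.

Step 1: L[0][0] = √(16) = 4.
  L[1][0] = (12) / L[0][0] = 3.
Step 2: L[1][1] = √(9) = 3.

L[1][1] = 3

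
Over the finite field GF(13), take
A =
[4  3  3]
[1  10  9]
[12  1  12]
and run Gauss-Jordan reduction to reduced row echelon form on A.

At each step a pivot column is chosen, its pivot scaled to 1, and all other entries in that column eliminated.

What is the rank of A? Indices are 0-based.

[1] R0 /= 4  ⇒  (1, 4, 4)
     R1 -= 1·R0  ⇒  (0, 6, 5)
     R2 -= 12·R0  ⇒  (0, 5, 3)
[2] R1 /= 6  ⇒  (0, 1, 3)
     R0 -= 4·R1  ⇒  (1, 0, 5)
     R2 -= 5·R1  ⇒  (0, 0, 1)
[3] R2 /= 1  ⇒  (0, 0, 1)
     R0 -= 5·R2  ⇒  (1, 0, 0)
     R1 -= 3·R2  ⇒  (0, 1, 0)

rank = 3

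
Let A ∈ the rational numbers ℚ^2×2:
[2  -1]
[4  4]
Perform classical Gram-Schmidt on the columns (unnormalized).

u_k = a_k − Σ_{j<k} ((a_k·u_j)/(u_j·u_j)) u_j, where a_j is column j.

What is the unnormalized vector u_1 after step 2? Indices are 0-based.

u_1 = (-12/5, 6/5)

Step 1: u_0 = a_0 = (2, 4).
Step 2: u_1 = a_1 − (7/10)·u_0 = (-12/5, 6/5).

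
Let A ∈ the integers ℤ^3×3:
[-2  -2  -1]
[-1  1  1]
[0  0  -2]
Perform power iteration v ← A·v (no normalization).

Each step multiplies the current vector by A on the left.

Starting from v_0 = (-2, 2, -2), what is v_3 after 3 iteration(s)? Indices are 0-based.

v_3 = (24, 8, 16)

v_0 = (-2, 2, -2).
v_1 = A·v_0 = (2, 2, 4).
v_2 = A·v_1 = (-12, 4, -8).
v_3 = A·v_2 = (24, 8, 16).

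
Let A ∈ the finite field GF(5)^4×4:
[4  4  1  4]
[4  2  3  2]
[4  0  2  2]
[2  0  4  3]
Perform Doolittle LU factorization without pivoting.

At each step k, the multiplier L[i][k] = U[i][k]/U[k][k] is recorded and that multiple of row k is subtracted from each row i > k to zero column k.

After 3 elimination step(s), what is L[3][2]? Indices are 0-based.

L[3][2] = 2

[col 0] pivot 4
  R1 -= 1*R0 → (0, 3, 2, 3)  (L[1][0] := 1)
  R2 -= 1*R0 → (0, 1, 1, 3)  (L[2][0] := 1)
  R3 -= 3*R0 → (0, 3, 1, 1)  (L[3][0] := 3)
[col 1] pivot 3
  R2 -= 2*R1 → (0, 0, 2, 2)  (L[2][1] := 2)
  R3 -= 1*R1 → (0, 0, 4, 3)  (L[3][1] := 1)
[col 2] pivot 2
  R3 -= 2*R2 → (0, 0, 0, 4)  (L[3][2] := 2)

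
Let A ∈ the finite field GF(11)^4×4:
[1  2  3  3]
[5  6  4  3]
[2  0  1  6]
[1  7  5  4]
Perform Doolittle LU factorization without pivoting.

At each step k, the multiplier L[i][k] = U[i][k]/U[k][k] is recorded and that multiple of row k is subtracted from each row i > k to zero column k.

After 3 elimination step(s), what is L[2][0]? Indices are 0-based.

k=0: U[0][0]=1
  eliminate (1,0): mult=5, new row 1: (0, 7, 0, 10); set L[1][0]=5
  eliminate (2,0): mult=2, new row 2: (0, 7, 6, 0); set L[2][0]=2
  eliminate (3,0): mult=1, new row 3: (0, 5, 2, 1); set L[3][0]=1
k=1: U[1][1]=7
  eliminate (2,1): mult=1, new row 2: (0, 0, 6, 1); set L[2][1]=1
  eliminate (3,1): mult=7, new row 3: (0, 0, 2, 8); set L[3][1]=7
k=2: U[2][2]=6
  eliminate (3,2): mult=4, new row 3: (0, 0, 0, 4); set L[3][2]=4

L[2][0] = 2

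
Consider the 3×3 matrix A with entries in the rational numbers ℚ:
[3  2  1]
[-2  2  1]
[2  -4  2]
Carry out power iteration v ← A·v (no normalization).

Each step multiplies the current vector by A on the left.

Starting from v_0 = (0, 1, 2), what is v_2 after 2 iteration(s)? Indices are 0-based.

v_0 = (0, 1, 2).
v_1 = A·v_0 = (4, 4, 0).
v_2 = A·v_1 = (20, 0, -8).

v_2 = (20, 0, -8)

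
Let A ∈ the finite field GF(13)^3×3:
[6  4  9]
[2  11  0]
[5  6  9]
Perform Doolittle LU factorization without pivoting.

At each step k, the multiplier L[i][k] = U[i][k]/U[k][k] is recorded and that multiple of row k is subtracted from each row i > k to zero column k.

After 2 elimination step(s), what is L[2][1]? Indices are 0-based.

[col 0] pivot 6
  R1 -= 9*R0 → (0, 1, 10)  (L[1][0] := 9)
  R2 -= 3*R0 → (0, 7, 8)  (L[2][0] := 3)
[col 1] pivot 1
  R2 -= 7*R1 → (0, 0, 3)  (L[2][1] := 7)

L[2][1] = 7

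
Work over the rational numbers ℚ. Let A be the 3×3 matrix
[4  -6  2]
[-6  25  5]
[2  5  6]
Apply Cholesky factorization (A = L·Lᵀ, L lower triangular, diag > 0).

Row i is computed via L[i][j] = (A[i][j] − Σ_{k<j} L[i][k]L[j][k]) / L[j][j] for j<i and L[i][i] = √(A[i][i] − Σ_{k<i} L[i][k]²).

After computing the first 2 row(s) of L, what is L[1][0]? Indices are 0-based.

L[1][0] = -3

Step 1: L[0][0] = √(4) = 2.
  L[1][0] = (-6) / L[0][0] = -3.
Step 2: L[1][1] = √(16) = 4.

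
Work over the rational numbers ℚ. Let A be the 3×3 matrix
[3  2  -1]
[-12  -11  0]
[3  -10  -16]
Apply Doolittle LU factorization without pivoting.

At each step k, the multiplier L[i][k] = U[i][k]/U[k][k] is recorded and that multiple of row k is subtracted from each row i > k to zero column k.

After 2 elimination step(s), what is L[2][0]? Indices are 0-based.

L[2][0] = 1

k=0: U[0][0]=3
  eliminate (1,0): mult=-4, new row 1: (0, -3, -4); set L[1][0]=-4
  eliminate (2,0): mult=1, new row 2: (0, -12, -15); set L[2][0]=1
k=1: U[1][1]=-3
  eliminate (2,1): mult=4, new row 2: (0, 0, 1); set L[2][1]=4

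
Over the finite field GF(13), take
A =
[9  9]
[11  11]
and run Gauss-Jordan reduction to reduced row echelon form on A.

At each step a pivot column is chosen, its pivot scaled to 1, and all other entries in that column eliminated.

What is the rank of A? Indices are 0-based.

rank = 1

[1] R0 /= 9  ⇒  (1, 1)
     R1 -= 11·R0  ⇒  (0, 0)
column 1 empty below row 1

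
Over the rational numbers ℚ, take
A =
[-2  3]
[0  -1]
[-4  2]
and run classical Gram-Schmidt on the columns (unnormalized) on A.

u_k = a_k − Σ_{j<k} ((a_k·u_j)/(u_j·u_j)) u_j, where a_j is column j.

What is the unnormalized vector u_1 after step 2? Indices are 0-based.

u_1 = (8/5, -1, -4/5)

Step 1: u_0 = a_0 = (-2, 0, -4).
Step 2: u_1 = a_1 − (-7/10)·u_0 = (8/5, -1, -4/5).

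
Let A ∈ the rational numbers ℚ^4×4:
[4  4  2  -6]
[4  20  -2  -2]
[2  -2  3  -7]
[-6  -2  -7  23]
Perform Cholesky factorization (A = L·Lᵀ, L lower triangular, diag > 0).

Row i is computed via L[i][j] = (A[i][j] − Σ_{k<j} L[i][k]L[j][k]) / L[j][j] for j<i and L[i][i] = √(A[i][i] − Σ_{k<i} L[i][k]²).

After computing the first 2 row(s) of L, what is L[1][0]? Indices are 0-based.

Step 1: L[0][0] = √(4) = 2.
  L[1][0] = (4) / L[0][0] = 2.
Step 2: L[1][1] = √(16) = 4.

L[1][0] = 2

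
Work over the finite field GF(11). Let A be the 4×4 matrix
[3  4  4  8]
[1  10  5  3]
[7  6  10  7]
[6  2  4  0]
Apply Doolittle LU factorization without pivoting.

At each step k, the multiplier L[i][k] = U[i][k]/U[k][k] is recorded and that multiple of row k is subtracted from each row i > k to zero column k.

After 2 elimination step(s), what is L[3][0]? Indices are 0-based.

Step 1: pivot at (0,0) is 3.
  row1 ← row1 − (4)·row0  ⇒  L[1][0]=4, U row1=(0, 5, 0, 4)
  row2 ← row2 − (6)·row0  ⇒  L[2][0]=6, U row2=(0, 4, 8, 3)
  row3 ← row3 − (2)·row0  ⇒  L[3][0]=2, U row3=(0, 5, 7, 6)
Step 2: pivot at (1,1) is 5.
  row2 ← row2 − (3)·row1  ⇒  L[2][1]=3, U row2=(0, 0, 8, 2)
  row3 ← row3 − (1)·row1  ⇒  L[3][1]=1, U row3=(0, 0, 7, 2)

L[3][0] = 2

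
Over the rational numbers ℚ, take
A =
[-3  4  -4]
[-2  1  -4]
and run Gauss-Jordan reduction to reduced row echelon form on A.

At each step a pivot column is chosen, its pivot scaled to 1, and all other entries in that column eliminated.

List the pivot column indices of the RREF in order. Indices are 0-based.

step 1: normalize row 0 (÷-3) = (1, -4/3, 4/3)
  row 1: subtract -2×row0 = (0, -5/3, -4/3)
step 2: normalize row 1 (÷-5/3) = (0, 1, 4/5)
  row 0: subtract -4/3×row1 = (1, 0, 12/5)

pivot columns: 0, 1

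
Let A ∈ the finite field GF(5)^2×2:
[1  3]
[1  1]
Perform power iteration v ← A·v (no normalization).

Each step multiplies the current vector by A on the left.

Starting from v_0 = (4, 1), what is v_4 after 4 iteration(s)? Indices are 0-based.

v_4 = (0, 2)

v_0 = (4, 1).
v_1 = A·v_0 = (2, 0).
v_2 = A·v_1 = (2, 2).
v_3 = A·v_2 = (3, 4).
v_4 = A·v_3 = (0, 2).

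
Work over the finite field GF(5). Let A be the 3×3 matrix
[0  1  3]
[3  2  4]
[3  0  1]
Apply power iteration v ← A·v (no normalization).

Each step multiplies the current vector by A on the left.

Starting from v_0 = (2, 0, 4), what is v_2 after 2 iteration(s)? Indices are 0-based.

v_2 = (2, 0, 1)

v_0 = (2, 0, 4).
v_1 = A·v_0 = (2, 2, 0).
v_2 = A·v_1 = (2, 0, 1).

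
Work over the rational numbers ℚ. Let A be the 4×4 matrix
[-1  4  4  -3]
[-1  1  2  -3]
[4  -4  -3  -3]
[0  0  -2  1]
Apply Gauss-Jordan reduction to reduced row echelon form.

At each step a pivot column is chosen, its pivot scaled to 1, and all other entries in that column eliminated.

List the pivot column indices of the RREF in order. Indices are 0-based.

pivot(0,0)=-1: scale R0 → (1, -4, -4, 3)
  clear (1,0): R1 −= (-1)R0 → (0, -3, -2, 0)
  clear (2,0): R2 −= (4)R0 → (0, 12, 13, -15)
pivot(1,1)=-3: scale R1 → (0, 1, 2/3, 0)
  clear (0,1): R0 −= (-4)R1 → (1, 0, -4/3, 3)
  clear (2,1): R2 −= (12)R1 → (0, 0, 5, -15)
pivot(2,2)=5: scale R2 → (0, 0, 1, -3)
  clear (0,2): R0 −= (-4/3)R2 → (1, 0, 0, -1)
  clear (1,2): R1 −= (2/3)R2 → (0, 1, 0, 2)
  clear (3,2): R3 −= (-2)R2 → (0, 0, 0, -5)
pivot(3,3)=-5: scale R3 → (0, 0, 0, 1)
  clear (0,3): R0 −= (-1)R3 → (1, 0, 0, 0)
  clear (1,3): R1 −= (2)R3 → (0, 1, 0, 0)
  clear (2,3): R2 −= (-3)R3 → (0, 0, 1, 0)

pivot columns: 0, 1, 2, 3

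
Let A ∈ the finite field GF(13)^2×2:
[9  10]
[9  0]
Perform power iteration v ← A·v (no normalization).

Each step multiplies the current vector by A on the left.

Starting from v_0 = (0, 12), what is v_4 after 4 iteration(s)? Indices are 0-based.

v_0 = (0, 12).
v_1 = A·v_0 = (3, 0).
v_2 = A·v_1 = (1, 1).
v_3 = A·v_2 = (6, 9).
v_4 = A·v_3 = (1, 2).

v_4 = (1, 2)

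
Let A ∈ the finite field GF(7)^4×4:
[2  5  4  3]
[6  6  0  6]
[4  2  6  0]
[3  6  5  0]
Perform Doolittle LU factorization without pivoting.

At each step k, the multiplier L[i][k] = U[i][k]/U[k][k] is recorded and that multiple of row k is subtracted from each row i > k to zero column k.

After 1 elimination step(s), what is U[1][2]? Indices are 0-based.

U[1][2] = 2

[col 0] pivot 2
  R1 -= 3*R0 → (0, 5, 2, 4)  (L[1][0] := 3)
  R2 -= 2*R0 → (0, 6, 5, 1)  (L[2][0] := 2)
  R3 -= 5*R0 → (0, 2, 6, 6)  (L[3][0] := 5)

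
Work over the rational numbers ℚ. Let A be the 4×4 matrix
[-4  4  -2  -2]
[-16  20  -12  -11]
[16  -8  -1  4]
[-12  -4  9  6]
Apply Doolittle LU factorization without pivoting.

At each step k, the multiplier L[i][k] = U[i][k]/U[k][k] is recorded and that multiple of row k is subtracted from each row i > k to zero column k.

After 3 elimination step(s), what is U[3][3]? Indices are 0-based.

U[3][3] = -2

[col 0] pivot -4
  R1 -= 4*R0 → (0, 4, -4, -3)  (L[1][0] := 4)
  R2 -= -4*R0 → (0, 8, -9, -4)  (L[2][0] := -4)
  R3 -= 3*R0 → (0, -16, 15, 12)  (L[3][0] := 3)
[col 1] pivot 4
  R2 -= 2*R1 → (0, 0, -1, 2)  (L[2][1] := 2)
  R3 -= -4*R1 → (0, 0, -1, 0)  (L[3][1] := -4)
[col 2] pivot -1
  R3 -= 1*R2 → (0, 0, 0, -2)  (L[3][2] := 1)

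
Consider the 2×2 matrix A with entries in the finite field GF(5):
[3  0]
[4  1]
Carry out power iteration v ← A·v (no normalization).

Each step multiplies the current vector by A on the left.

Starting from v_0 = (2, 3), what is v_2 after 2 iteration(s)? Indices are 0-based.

v_0 = (2, 3).
v_1 = A·v_0 = (1, 1).
v_2 = A·v_1 = (3, 0).

v_2 = (3, 0)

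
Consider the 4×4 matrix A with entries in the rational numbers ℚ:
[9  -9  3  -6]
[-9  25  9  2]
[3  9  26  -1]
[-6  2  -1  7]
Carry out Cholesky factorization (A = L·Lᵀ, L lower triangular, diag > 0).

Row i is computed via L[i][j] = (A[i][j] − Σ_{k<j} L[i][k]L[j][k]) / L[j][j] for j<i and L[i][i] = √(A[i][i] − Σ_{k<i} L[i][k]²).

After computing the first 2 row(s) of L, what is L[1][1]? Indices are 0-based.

Step 1: L[0][0] = √(9) = 3.
  L[1][0] = (-9) / L[0][0] = -3.
Step 2: L[1][1] = √(16) = 4.

L[1][1] = 4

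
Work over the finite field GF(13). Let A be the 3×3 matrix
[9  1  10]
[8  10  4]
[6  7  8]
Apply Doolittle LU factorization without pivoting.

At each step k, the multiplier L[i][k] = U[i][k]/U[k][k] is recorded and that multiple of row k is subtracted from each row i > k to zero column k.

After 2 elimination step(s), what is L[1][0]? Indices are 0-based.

L[1][0] = 11

k=0: U[0][0]=9
  eliminate (1,0): mult=11, new row 1: (0, 12, 11); set L[1][0]=11
  eliminate (2,0): mult=5, new row 2: (0, 2, 10); set L[2][0]=5
k=1: U[1][1]=12
  eliminate (2,1): mult=11, new row 2: (0, 0, 6); set L[2][1]=11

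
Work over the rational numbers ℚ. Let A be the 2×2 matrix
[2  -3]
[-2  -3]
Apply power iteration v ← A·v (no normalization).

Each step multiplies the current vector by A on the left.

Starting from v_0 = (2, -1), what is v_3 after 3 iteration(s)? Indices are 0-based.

v_3 = (67, -1)

v_0 = (2, -1).
v_1 = A·v_0 = (7, -1).
v_2 = A·v_1 = (17, -11).
v_3 = A·v_2 = (67, -1).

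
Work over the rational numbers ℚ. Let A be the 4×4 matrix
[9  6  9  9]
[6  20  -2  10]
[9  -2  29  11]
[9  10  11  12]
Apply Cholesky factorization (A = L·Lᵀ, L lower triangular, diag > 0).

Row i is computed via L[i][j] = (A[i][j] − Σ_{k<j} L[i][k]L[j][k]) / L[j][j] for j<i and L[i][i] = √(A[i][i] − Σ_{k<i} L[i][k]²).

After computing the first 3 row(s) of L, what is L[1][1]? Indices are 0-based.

Step 1: L[0][0] = √(9) = 3.
  L[1][0] = (6) / L[0][0] = 2.
Step 2: L[1][1] = √(16) = 4.
  L[2][0] = (9) / L[0][0] = 3.
  L[2][1] = (-8) / L[1][1] = -2.
Step 3: L[2][2] = √(16) = 4.

L[1][1] = 4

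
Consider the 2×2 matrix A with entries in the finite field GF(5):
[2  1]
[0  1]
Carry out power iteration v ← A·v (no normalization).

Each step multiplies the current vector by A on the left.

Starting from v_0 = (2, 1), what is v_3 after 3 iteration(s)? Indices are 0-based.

v_0 = (2, 1).
v_1 = A·v_0 = (0, 1).
v_2 = A·v_1 = (1, 1).
v_3 = A·v_2 = (3, 1).

v_3 = (3, 1)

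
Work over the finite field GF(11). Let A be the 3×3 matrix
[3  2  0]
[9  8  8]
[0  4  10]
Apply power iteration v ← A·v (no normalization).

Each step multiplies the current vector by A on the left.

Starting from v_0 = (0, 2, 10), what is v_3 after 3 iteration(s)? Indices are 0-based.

v_0 = (0, 2, 10).
v_1 = A·v_0 = (4, 8, 9).
v_2 = A·v_1 = (6, 7, 1).
v_3 = A·v_2 = (10, 8, 5).

v_3 = (10, 8, 5)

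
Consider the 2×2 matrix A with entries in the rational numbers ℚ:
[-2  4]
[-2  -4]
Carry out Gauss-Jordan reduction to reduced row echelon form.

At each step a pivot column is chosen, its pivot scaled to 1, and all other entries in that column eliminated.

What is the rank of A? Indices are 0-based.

[1] R0 /= -2  ⇒  (1, -2)
     R1 -= -2·R0  ⇒  (0, -8)
[2] R1 /= -8  ⇒  (0, 1)
     R0 -= -2·R1  ⇒  (1, 0)

rank = 2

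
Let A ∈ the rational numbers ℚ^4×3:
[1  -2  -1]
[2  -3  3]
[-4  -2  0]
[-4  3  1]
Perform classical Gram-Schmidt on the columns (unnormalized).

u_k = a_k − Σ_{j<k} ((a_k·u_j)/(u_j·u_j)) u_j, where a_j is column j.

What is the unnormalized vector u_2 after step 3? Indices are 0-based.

Step 1: u_0 = a_0 = (1, 2, -4, -4).
Step 2: u_1 = a_1 − (-12/37)·u_0 = (-62/37, -87/37, -122/37, 63/37).
Step 3: u_2 = a_2 − (1/37)·u_0 − (-68/409)·u_1 = (-534/409, 1045/409, -180/409, 569/409).

u_2 = (-534/409, 1045/409, -180/409, 569/409)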